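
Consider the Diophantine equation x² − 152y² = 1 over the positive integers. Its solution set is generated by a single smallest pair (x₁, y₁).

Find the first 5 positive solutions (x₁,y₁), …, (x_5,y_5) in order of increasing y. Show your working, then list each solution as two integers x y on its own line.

d=152: √d = [12; 3,24] (ℓ=2, even), read p_1/q_1
i=0: a=12 ⇒ p=12, q=1
i=1: a=3 ⇒ p=37, q=3
(x₁, y₁) = (37, 3);  37² − 152·3² = 1 ✓
(x_2, y_2) = (37·37 + 152·3·3, 37·3 + 3·37) = (2737, 222)
(x_3, y_3) = (37·2737 + 152·3·222, 37·222 + 3·2737) = (202501, 16425)
(x_4, y_4) = (37·202501 + 152·3·16425, 37·16425 + 3·202501) = (14982337, 1215228)
(x_5, y_5) = (37·14982337 + 152·3·1215228, 37·1215228 + 3·14982337) = (1108490437, 89910447)

37 3
2737 222
202501 16425
14982337 1215228
1108490437 89910447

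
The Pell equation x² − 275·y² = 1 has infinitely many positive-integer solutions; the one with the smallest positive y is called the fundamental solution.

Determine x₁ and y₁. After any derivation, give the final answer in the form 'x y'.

d=275: √d = [16; 1,1,2,1,1,32] (ℓ=6, even), read p_5/q_5
i=0: a=16 ⇒ p=16, q=1
i=1: a=1 ⇒ p=17, q=1
…
i=3: a=2 ⇒ p=83, q=5
i=4: a=1 ⇒ p=116, q=7
i=5: a=1 ⇒ p=199, q=12
(x₁, y₁) = (199, 12);  199² − 275·12² = 1 ✓

199 12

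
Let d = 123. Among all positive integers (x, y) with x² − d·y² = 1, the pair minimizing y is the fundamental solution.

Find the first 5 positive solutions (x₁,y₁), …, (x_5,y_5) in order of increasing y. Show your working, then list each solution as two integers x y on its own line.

[11; 11,22] for √123; ℓ=2 ⇒ convergent index 1
a_0=11:  p_0=11·1+0=11,  q_0=11·0+1=1
a_1=11:  p_1=11·11+1=122,  q_1=11·1+0=11
(x₁, y₁) = (122, 11);  122² − 123·11² = 1 ✓
k=2:  x_2 = 122·122+123·11·11 = 29767,  y_2 = 122·11+11·122 = 2684
k=3:  x_3 = 122·29767+123·11·2684 = 7263026,  y_3 = 122·2684+11·29767 = 654885
k=4:  x_4 = 122·7263026+123·11·654885 = 1772148577,  y_4 = 122·654885+11·7263026 = 159789256
k=5:  x_5 = 122·1772148577+123·11·159789256 = 432396989762,  y_5 = 122·159789256+11·1772148577 = 38987923579

122 11
29767 2684
7263026 654885
1772148577 159789256
432396989762 38987923579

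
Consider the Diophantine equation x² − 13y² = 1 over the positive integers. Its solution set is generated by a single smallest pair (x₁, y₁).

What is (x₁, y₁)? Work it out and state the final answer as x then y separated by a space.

√13 → a₀=3, period (1,1,1,1,6); ℓ=5 odd so k=9
step 0: (3, 1)  from 3·(1,0) + (0,1)
…
step 3: (11, 3)  from 1·(7,2) + (4,1)
…
step 5: (119, 33)  from 6·(18,5) + (11,3)
step 6: (137, 38)  from 1·(119,33) + (18,5)
step 7: (256, 71)  from 1·(137,38) + (119,33)
step 8: (393, 109)  from 1·(256,71) + (137,38)
step 9: (649, 180)  from 1·(393,109) + (256,71)
→ (649, 180).  Check: 649²=421201, 13·180²=421200, difference 1.

649 180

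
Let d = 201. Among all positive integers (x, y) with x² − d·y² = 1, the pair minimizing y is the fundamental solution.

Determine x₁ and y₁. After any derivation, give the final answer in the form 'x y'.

√201 = [14; 5,1,1,1,2,…,1,5,28, …], period ℓ=14 (even) → k=13
i=0: a=14 ⇒ p=14, q=1
…
i=5: a=2 ⇒ p=638, q=45
…
i=7: a=8 ⇒ p=7670, q=541
i=8: a=1 ⇒ p=8549, q=603
…
i=12: a=1 ⇒ p=91402, q=6447
i=13: a=5 ⇒ p=515095, q=36332
fundamental: x₁=515095, y₁=36332  (since 265322859025 − 201·1320014224 = 1)

515095 36332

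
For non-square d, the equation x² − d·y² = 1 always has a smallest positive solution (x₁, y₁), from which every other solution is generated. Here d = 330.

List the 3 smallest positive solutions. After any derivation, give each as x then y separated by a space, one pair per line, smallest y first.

√330 = [18; 6,36, …], period ℓ=2 (even) → k=1
step 0: (18, 1)  from 18·(1,0) + (0,1)
step 1: (109, 6)  from 6·(18,1) + (1,0)
fundamental: x₁=109, y₁=6  (since 11881 − 330·36 = 1)
(x_2, y_2) = (109·109 + 330·6·6, 109·6 + 6·109) = (23761, 1308)
(x_3, y_3) = (109·23761 + 330·6·1308, 109·1308 + 6·23761) = (5179789, 285138)

109 6
23761 1308
5179789 285138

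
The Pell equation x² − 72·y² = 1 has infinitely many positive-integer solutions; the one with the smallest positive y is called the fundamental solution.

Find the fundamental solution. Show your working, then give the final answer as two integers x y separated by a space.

√72 = [8; 2,16, …], period ℓ=2 (even) → k=1
step 0: (8, 1)  from 8·(1,0) + (0,1)
step 1: (17, 2)  from 2·(8,1) + (1,0)
→ (17, 2).  Check: 17²=289, 72·2²=288, difference 1.

17 2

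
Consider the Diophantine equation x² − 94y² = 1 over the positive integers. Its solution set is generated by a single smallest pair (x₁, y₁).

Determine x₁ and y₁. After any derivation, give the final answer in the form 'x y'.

√94 → a₀=9, period (1,2,3,1,1,…,2,1,18); ℓ=16 even so k=15
k=0  a_k=9  p_k/q_k = 9/1
…
k=4  a_k=1  p_k/q_k = 126/13
…
k=7  a_k=1  p_k/q_k = 1464/151
…
k=10  a_k=5  p_k/q_k = 85038/8771
…
k=13  a_k=3  p_k/q_k = 652934/67345
k=14  a_k=2  p_k/q_k = 1490361/153719
k=15  a_k=1  p_k/q_k = 2143295/221064
(x₁, y₁) = (2143295, 221064);  2143295² − 94·221064² = 1 ✓

2143295 221064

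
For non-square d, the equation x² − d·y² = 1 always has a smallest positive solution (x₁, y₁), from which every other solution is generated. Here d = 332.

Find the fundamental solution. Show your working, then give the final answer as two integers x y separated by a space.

13447 738

[18; 4,1,1,8,1,1,4,36] for √332; ℓ=8 ⇒ convergent index 7
k=0  a_k=18  p_k/q_k = 18/1
k=1  a_k=4  p_k/q_k = 73/4
…
k=3  a_k=1  p_k/q_k = 164/9
k=4  a_k=8  p_k/q_k = 1403/77
…
k=6  a_k=1  p_k/q_k = 2970/163
k=7  a_k=4  p_k/q_k = 13447/738
→ (13447, 738).  Check: 13447²=180821809, 332·738²=180821808, difference 1.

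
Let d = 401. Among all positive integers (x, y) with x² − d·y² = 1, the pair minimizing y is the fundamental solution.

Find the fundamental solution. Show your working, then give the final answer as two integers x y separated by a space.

√401 = [20; 40, …], period ℓ=1 (odd) → k=1
step 0: (20, 1)  from 20·(1,0) + (0,1)
step 1: (801, 40)  from 40·(20,1) + (1,0)
(x₁, y₁) = (801, 40);  801² − 401·40² = 1 ✓

801 40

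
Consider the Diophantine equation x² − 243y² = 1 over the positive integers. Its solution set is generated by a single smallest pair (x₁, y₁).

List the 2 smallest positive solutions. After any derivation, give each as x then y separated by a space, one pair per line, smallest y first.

√243 → a₀=15, period (1,1,2,3,15,3,2,1,1,30); ℓ=10 even so k=9
a_0=15:  p_0=15·1+0=15,  q_0=15·0+1=1
a_1=1:  p_1=1·15+1=16,  q_1=1·1+0=1
a_2=1:  p_2=1·16+15=31,  q_2=1·1+1=2
…
a_5=15:  p_5=15·265+78=4053,  q_5=15·17+5=260
…
a_7=2:  p_7=2·12424+4053=28901,  q_7=2·797+260=1854
a_8=1:  p_8=1·28901+12424=41325,  q_8=1·1854+797=2651
a_9=1:  p_9=1·41325+28901=70226,  q_9=1·2651+1854=4505
→ (70226, 4505).  Check: 70226²=4931691076, 243·4505²=4931691075, difference 1.
(70226+4505√243)^2 = 9863382151 + 632736260√243

70226 4505
9863382151 632736260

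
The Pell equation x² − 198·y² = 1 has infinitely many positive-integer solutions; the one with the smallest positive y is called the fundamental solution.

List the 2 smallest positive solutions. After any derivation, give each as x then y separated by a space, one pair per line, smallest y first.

√198 → a₀=14, period (14,28); ℓ=2 even so k=1
a_0=14:  p_0=14·1+0=14,  q_0=14·0+1=1
a_1=14:  p_1=14·14+1=197,  q_1=14·1+0=14
→ (197, 14).  Check: 197²=38809, 198·14²=38808, difference 1.
(197+14√198)^2 = 77617 + 5516√198

197 14
77617 5516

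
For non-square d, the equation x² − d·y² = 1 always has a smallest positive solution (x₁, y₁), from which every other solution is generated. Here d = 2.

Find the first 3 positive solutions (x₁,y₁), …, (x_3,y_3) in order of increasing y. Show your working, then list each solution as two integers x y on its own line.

√2 → a₀=1, period (2); ℓ=1 odd so k=1
k=0  a_k=1  p_k/q_k = 1/1
k=1  a_k=2  p_k/q_k = 3/2
fundamental: x₁=3, y₁=2  (since 9 − 2·4 = 1)
(x_2, y_2) = (3·3 + 2·2·2, 3·2 + 2·3) = (17, 12)
(x_3, y_3) = (3·17 + 2·2·12, 3·12 + 2·17) = (99, 70)

3 2
17 12
99 70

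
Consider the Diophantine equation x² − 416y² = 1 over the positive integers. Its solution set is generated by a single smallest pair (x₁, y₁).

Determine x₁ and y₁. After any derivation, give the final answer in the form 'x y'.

5201 255

√416 → a₀=20, period (2,1,1,9,1,1,2,40); ℓ=8 even so k=7
a_0=20:  p_0=20·1+0=20,  q_0=20·0+1=1
…
a_2=1:  p_2=1·41+20=61,  q_2=1·2+1=3
…
a_6=1:  p_6=1·1081+979=2060,  q_6=1·53+48=101
a_7=2:  p_7=2·2060+1081=5201,  q_7=2·101+53=255
(x₁, y₁) = (5201, 255);  5201² − 416·255² = 1 ✓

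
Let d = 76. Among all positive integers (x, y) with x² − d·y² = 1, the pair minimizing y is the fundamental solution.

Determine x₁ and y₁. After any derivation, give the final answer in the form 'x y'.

[8; 1,2,1,1,5,4,5,1,1,2,1,16] for √76; ℓ=12 ⇒ convergent index 11
k=0  a_k=8  p_k/q_k = 8/1
k=1  a_k=1  p_k/q_k = 9/1
k=2  a_k=2  p_k/q_k = 26/3
k=3  a_k=1  p_k/q_k = 35/4
…
k=5  a_k=5  p_k/q_k = 340/39
…
k=8  a_k=1  p_k/q_k = 8866/1017
…
k=10  a_k=2  p_k/q_k = 41488/4759
k=11  a_k=1  p_k/q_k = 57799/6630
fundamental: x₁=57799, y₁=6630  (since 3340724401 − 76·43956900 = 1)

57799 6630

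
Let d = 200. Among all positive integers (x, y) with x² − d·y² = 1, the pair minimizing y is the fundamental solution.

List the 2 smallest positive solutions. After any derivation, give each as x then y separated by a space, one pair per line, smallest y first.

99 7
19601 1386

√200 = [14; 7,28, …], period ℓ=2 (even) → k=1
step 0: (14, 1)  from 14·(1,0) + (0,1)
step 1: (99, 7)  from 7·(14,1) + (1,0)
fundamental: x₁=99, y₁=7  (since 9801 − 200·49 = 1)
k=2:  x_2 = 99·99+200·7·7 = 19601,  y_2 = 99·7+7·99 = 1386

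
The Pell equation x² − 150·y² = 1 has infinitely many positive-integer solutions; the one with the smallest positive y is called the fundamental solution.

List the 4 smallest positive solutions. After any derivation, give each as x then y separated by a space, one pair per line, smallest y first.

[12; 4,24] for √150; ℓ=2 ⇒ convergent index 1
k=0  a_k=12  p_k/q_k = 12/1
k=1  a_k=4  p_k/q_k = 49/4
(x₁, y₁) = (49, 4);  49² − 150·4² = 1 ✓
n=2: (49,4)∘(49,4) = (49·49+150·4·4, 49·4+4·49) = (4801,392)
n=3: (4801,392)∘(49,4) = (49·4801+150·4·392, 49·392+4·4801) = (470449,38412)
n=4: (470449,38412)∘(49,4) = (49·470449+150·4·38412, 49·38412+4·470449) = (46099201,3763984)

49 4
4801 392
470449 38412
46099201 3763984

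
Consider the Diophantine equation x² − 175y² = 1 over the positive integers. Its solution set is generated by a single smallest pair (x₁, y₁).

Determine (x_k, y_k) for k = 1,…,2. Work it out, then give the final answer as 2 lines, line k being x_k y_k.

d=175: √d = [13; 4,2,1,2,4,26] (ℓ=6, even), read p_5/q_5
step 0: (13, 1)  from 13·(1,0) + (0,1)
step 1: (53, 4)  from 4·(13,1) + (1,0)
step 2: (119, 9)  from 2·(53,4) + (13,1)
…
step 4: (463, 35)  from 2·(172,13) + (119,9)
step 5: (2024, 153)  from 4·(463,35) + (172,13)
fundamental: x₁=2024, y₁=153  (since 4096576 − 175·23409 = 1)
(x_2, y_2) = (2024·2024 + 175·153·153, 2024·153 + 153·2024) = (8193151, 619344)

2024 153
8193151 619344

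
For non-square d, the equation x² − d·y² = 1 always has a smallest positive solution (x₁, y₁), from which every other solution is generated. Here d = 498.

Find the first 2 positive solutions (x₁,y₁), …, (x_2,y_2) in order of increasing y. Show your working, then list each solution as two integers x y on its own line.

[22; 3,6,22,6,3,44] for √498; ℓ=6 ⇒ convergent index 5
step 0: (22, 1)  from 22·(1,0) + (0,1)
…
step 2: (424, 19)  from 6·(67,3) + (22,1)
step 3: (9395, 421)  from 22·(424,19) + (67,3)
step 4: (56794, 2545)  from 6·(9395,421) + (424,19)
step 5: (179777, 8056)  from 3·(56794,2545) + (9395,421)
fundamental: x₁=179777, y₁=8056  (since 32319769729 − 498·64899136 = 1)
n=2: (179777,8056)∘(179777,8056) = (179777·179777+498·8056·8056, 179777·8056+8056·179777) = (64639539457,2896567024)

179777 8056
64639539457 2896567024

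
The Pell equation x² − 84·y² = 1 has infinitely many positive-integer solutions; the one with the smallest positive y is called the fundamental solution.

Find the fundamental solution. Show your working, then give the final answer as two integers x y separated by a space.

55 6

√84 → a₀=9, period (6,18); ℓ=2 even so k=1
i=0: a=9 ⇒ p=9, q=1
i=1: a=6 ⇒ p=55, q=6
fundamental: x₁=55, y₁=6  (since 3025 − 84·36 = 1)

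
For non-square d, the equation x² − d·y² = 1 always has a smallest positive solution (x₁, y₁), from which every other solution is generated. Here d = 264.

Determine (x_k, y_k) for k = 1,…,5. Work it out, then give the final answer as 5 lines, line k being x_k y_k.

65 4
8449 520
1098305 67596
142771201 8786960
18559157825 1142237204

√264 → a₀=16, period (4,32); ℓ=2 even so k=1
i=0: a=16 ⇒ p=16, q=1
i=1: a=4 ⇒ p=65, q=4
fundamental: x₁=65, y₁=4  (since 4225 − 264·16 = 1)
(65+4√264)^2 = 8449 + 520√264
(65+4√264)^3 = 1098305 + 67596√264
(65+4√264)^4 = 142771201 + 8786960√264
(65+4√264)^5 = 18559157825 + 1142237204√264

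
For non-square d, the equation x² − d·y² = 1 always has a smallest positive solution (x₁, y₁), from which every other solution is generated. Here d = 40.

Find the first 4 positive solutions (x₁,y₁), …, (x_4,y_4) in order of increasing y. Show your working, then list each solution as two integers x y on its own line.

d=40: √d = [6; 3,12] (ℓ=2, even), read p_1/q_1
step 0: (6, 1)  from 6·(1,0) + (0,1)
step 1: (19, 3)  from 3·(6,1) + (1,0)
(x₁, y₁) = (19, 3);  19² − 40·3² = 1 ✓
(x_2, y_2) = (19·19 + 40·3·3, 19·3 + 3·19) = (721, 114)
(x_3, y_3) = (19·721 + 40·3·114, 19·114 + 3·721) = (27379, 4329)
(x_4, y_4) = (19·27379 + 40·3·4329, 19·4329 + 3·27379) = (1039681, 164388)

19 3
721 114
27379 4329
1039681 164388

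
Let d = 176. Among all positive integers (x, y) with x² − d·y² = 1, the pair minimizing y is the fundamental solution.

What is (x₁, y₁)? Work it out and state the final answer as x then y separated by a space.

√176 = [13; 3,1,3,26, …], period ℓ=4 (even) → k=3
step 0: (13, 1)  from 13·(1,0) + (0,1)
…
step 2: (53, 4)  from 1·(40,3) + (13,1)
step 3: (199, 15)  from 3·(53,4) + (40,3)
fundamental: x₁=199, y₁=15  (since 39601 − 176·225 = 1)

199 15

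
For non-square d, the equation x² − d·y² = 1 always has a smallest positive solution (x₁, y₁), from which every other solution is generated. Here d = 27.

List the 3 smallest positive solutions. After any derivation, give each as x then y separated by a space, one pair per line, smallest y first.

26 5
1351 260
70226 13515

√27 → a₀=5, period (5,10); ℓ=2 even so k=1
step 0: (5, 1)  from 5·(1,0) + (0,1)
step 1: (26, 5)  from 5·(5,1) + (1,0)
fundamental: x₁=26, y₁=5  (since 676 − 27·25 = 1)
k=2:  x_2 = 26·26+27·5·5 = 1351,  y_2 = 26·5+5·26 = 260
k=3:  x_3 = 26·1351+27·5·260 = 70226,  y_3 = 26·260+5·1351 = 13515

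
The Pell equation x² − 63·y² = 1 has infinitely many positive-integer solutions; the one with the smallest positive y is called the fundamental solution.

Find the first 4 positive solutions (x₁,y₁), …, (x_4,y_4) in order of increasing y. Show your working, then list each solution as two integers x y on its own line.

8 1
127 16
2024 255
32257 4064

√63 → a₀=7, period (1,14); ℓ=2 even so k=1
a_0=7:  p_0=7·1+0=7,  q_0=7·0+1=1
a_1=1:  p_1=1·7+1=8,  q_1=1·1+0=1
→ (8, 1).  Check: 8²=64, 63·1²=63, difference 1.
n=2: (8,1)∘(8,1) = (8·8+63·1·1, 8·1+1·8) = (127,16)
n=3: (127,16)∘(8,1) = (8·127+63·1·16, 8·16+1·127) = (2024,255)
n=4: (2024,255)∘(8,1) = (8·2024+63·1·255, 8·255+1·2024) = (32257,4064)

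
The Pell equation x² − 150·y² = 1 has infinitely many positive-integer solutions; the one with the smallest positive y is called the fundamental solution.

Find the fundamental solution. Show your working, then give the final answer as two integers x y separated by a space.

√150 = [12; 4,24, …], period ℓ=2 (even) → k=1
step 0: (12, 1)  from 12·(1,0) + (0,1)
step 1: (49, 4)  from 4·(12,1) + (1,0)
(x₁, y₁) = (49, 4);  49² − 150·4² = 1 ✓

49 4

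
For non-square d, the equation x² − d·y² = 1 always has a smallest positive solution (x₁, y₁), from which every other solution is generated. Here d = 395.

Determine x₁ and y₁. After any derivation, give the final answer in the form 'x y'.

159 8

[19; 1,6,1,38] for √395; ℓ=4 ⇒ convergent index 3
i=0: a=19 ⇒ p=19, q=1
…
i=2: a=6 ⇒ p=139, q=7
i=3: a=1 ⇒ p=159, q=8
→ (159, 8).  Check: 159²=25281, 395·8²=25280, difference 1.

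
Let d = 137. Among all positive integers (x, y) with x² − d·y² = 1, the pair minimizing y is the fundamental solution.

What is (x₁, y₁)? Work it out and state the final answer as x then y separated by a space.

d=137: √d = [11; 1,2,2,1,1,2,2,1,22] (ℓ=9, odd), read p_17/q_17
step 0: (11, 1)  from 11·(1,0) + (0,1)
step 1: (12, 1)  from 1·(11,1) + (1,0)
…
step 8: (1744, 149)  from 1·(1229,105) + (515,44)
…
step 12: (285899, 24426)  from 2·(122279,10447) + (41341,3532)
…
step 14: (694077, 59299)  from 1·(408178,34873) + (285899,24426)
…
step 16: (4286741, 366241)  from 2·(1796332,153471) + (694077,59299)
step 17: (6083073, 519712)  from 1·(4286741,366241) + (1796332,153471)
→ (6083073, 519712).  Check: 6083073²=37003777123329, 137·519712²=37003777123328, difference 1.

6083073 519712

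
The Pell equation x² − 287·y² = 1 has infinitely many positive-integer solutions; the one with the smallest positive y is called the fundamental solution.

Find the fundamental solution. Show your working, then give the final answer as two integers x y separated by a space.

288 17

√287 → a₀=16, period (1,15,1,32); ℓ=4 even so k=3
a_0=16:  p_0=16·1+0=16,  q_0=16·0+1=1
…
a_2=15:  p_2=15·17+16=271,  q_2=15·1+1=16
a_3=1:  p_3=1·271+17=288,  q_3=1·16+1=17
(x₁, y₁) = (288, 17);  288² − 287·17² = 1 ✓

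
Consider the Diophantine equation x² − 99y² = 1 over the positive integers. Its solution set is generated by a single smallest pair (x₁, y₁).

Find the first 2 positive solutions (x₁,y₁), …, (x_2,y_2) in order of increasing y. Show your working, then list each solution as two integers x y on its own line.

[9; 1,18] for √99; ℓ=2 ⇒ convergent index 1
k=0  a_k=9  p_k/q_k = 9/1
k=1  a_k=1  p_k/q_k = 10/1
→ (10, 1).  Check: 10²=100, 99·1²=99, difference 1.
(x_2, y_2) = (10·10 + 99·1·1, 10·1 + 1·10) = (199, 20)

10 1
199 20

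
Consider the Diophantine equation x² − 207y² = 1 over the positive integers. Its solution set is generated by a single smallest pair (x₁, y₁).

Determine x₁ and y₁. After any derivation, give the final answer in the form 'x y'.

1151 80

√207 → a₀=14, period (2,1,1,2,1,1,2,28); ℓ=8 even so k=7
k=0  a_k=14  p_k/q_k = 14/1
k=1  a_k=2  p_k/q_k = 29/2
k=2  a_k=1  p_k/q_k = 43/3
…
k=5  a_k=1  p_k/q_k = 259/18
k=6  a_k=1  p_k/q_k = 446/31
k=7  a_k=2  p_k/q_k = 1151/80
→ (1151, 80).  Check: 1151²=1324801, 207·80²=1324800, difference 1.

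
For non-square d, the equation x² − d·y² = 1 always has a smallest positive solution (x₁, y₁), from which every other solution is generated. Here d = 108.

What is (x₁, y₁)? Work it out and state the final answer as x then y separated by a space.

1351 130

[10; 2,1,1,4,1,1,2,20] for √108; ℓ=8 ⇒ convergent index 7
i=0: a=10 ⇒ p=10, q=1
i=1: a=2 ⇒ p=21, q=2
…
i=3: a=1 ⇒ p=52, q=5
i=4: a=4 ⇒ p=239, q=23
i=5: a=1 ⇒ p=291, q=28
i=6: a=1 ⇒ p=530, q=51
i=7: a=2 ⇒ p=1351, q=130
fundamental: x₁=1351, y₁=130  (since 1825201 − 108·16900 = 1)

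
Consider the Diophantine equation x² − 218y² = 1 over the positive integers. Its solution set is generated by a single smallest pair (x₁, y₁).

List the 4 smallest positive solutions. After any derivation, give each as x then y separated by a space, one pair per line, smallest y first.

126003 8534
31753512017 2150619204
8002075549230099 541968943114690
2016571050827526816577 136579425476409948936

[14; 1,3,3,1,28] for √218; ℓ=5 ⇒ convergent index 9
i=0: a=14 ⇒ p=14, q=1
i=1: a=1 ⇒ p=15, q=1
…
i=5: a=28 ⇒ p=7220, q=489
i=6: a=1 ⇒ p=7471, q=506
i=7: a=3 ⇒ p=29633, q=2007
i=8: a=3 ⇒ p=96370, q=6527
i=9: a=1 ⇒ p=126003, q=8534
→ (126003, 8534).  Check: 126003²=15876756009, 218·8534²=15876756008, difference 1.
(126003+8534√218)^2 = 31753512017 + 2150619204√218
(126003+8534√218)^3 = 8002075549230099 + 541968943114690√218
(126003+8534√218)^4 = 2016571050827526816577 + 136579425476409948936√218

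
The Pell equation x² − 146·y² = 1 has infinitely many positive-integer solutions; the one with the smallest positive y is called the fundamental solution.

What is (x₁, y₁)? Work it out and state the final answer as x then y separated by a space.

145 12

√146 = [12; 12,24, …], period ℓ=2 (even) → k=1
a_0=12:  p_0=12·1+0=12,  q_0=12·0+1=1
a_1=12:  p_1=12·12+1=145,  q_1=12·1+0=12
fundamental: x₁=145, y₁=12  (since 21025 − 146·144 = 1)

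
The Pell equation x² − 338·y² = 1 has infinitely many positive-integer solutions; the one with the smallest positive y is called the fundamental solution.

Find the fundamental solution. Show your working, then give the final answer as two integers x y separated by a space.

√338 = [18; 2,1,1,2,36, …], period ℓ=5 (odd) → k=9
i=0: a=18 ⇒ p=18, q=1
i=1: a=2 ⇒ p=37, q=2
i=2: a=1 ⇒ p=55, q=3
i=3: a=1 ⇒ p=92, q=5
i=4: a=2 ⇒ p=239, q=13
i=5: a=36 ⇒ p=8696, q=473
…
i=7: a=1 ⇒ p=26327, q=1432
i=8: a=1 ⇒ p=43958, q=2391
i=9: a=2 ⇒ p=114243, q=6214
(x₁, y₁) = (114243, 6214);  114243² − 338·6214² = 1 ✓

114243 6214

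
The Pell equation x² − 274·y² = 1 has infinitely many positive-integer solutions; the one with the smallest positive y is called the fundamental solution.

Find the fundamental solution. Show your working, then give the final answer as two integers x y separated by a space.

√274 = [16; 1,1,4,4,1,1,32, …], period ℓ=7 (odd) → k=13
i=0: a=16 ⇒ p=16, q=1
…
i=4: a=4 ⇒ p=629, q=38
i=5: a=1 ⇒ p=778, q=47
i=6: a=1 ⇒ p=1407, q=85
i=7: a=32 ⇒ p=45802, q=2767
…
i=10: a=4 ⇒ p=419253, q=25328
…
i=12: a=1 ⇒ p=2189276, q=132259
i=13: a=1 ⇒ p=3959299, q=239190
→ (3959299, 239190).  Check: 3959299²=15676048571401, 274·239190²=15676048571400, difference 1.

3959299 239190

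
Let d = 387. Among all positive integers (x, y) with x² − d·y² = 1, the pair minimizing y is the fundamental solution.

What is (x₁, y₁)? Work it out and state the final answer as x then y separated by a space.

[19; 1,2,19,2,1,38] for √387; ℓ=6 ⇒ convergent index 5
step 0: (19, 1)  from 19·(1,0) + (0,1)
step 1: (20, 1)  from 1·(19,1) + (1,0)
…
step 3: (1141, 58)  from 19·(59,3) + (20,1)
step 4: (2341, 119)  from 2·(1141,58) + (59,3)
step 5: (3482, 177)  from 1·(2341,119) + (1141,58)
→ (3482, 177).  Check: 3482²=12124324, 387·177²=12124323, difference 1.

3482 177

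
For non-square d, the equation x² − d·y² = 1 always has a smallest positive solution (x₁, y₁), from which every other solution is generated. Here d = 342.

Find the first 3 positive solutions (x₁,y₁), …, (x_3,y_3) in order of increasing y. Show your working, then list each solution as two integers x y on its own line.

√342 → a₀=18, period (2,36); ℓ=2 even so k=1
a_0=18:  p_0=18·1+0=18,  q_0=18·0+1=1
a_1=2:  p_1=2·18+1=37,  q_1=2·1+0=2
(x₁, y₁) = (37, 2);  37² − 342·2² = 1 ✓
n=2: (37,2)∘(37,2) = (37·37+342·2·2, 37·2+2·37) = (2737,148)
n=3: (2737,148)∘(37,2) = (37·2737+342·2·148, 37·148+2·2737) = (202501,10950)

37 2
2737 148
202501 10950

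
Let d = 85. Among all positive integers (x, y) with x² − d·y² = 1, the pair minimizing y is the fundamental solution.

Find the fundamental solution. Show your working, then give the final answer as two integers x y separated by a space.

d=85: √d = [9; 4,1,1,4,18] (ℓ=5, odd), read p_9/q_9
step 0: (9, 1)  from 9·(1,0) + (0,1)
step 1: (37, 4)  from 4·(9,1) + (1,0)
step 2: (46, 5)  from 1·(37,4) + (9,1)
step 3: (83, 9)  from 1·(46,5) + (37,4)
step 4: (378, 41)  from 4·(83,9) + (46,5)
step 5: (6887, 747)  from 18·(378,41) + (83,9)
step 6: (27926, 3029)  from 4·(6887,747) + (378,41)
step 7: (34813, 3776)  from 1·(27926,3029) + (6887,747)
step 8: (62739, 6805)  from 1·(34813,3776) + (27926,3029)
step 9: (285769, 30996)  from 4·(62739,6805) + (34813,3776)
fundamental: x₁=285769, y₁=30996  (since 81663921361 − 85·960752016 = 1)

285769 30996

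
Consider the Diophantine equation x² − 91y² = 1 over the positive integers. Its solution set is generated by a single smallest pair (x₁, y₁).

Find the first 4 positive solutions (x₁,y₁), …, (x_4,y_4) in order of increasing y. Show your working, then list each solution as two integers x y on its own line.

1574 165
4954951 519420
15598184174 1635133995
49103078824801 5147401296840

√91 → a₀=9, period (1,1,5,1,5,1,1,18); ℓ=8 even so k=7
i=0: a=9 ⇒ p=9, q=1
…
i=5: a=5 ⇒ p=725, q=76
i=6: a=1 ⇒ p=849, q=89
i=7: a=1 ⇒ p=1574, q=165
(x₁, y₁) = (1574, 165);  1574² − 91·165² = 1 ✓
(1574+165√91)^2 = 4954951 + 519420√91
(1574+165√91)^3 = 15598184174 + 1635133995√91
(1574+165√91)^4 = 49103078824801 + 5147401296840√91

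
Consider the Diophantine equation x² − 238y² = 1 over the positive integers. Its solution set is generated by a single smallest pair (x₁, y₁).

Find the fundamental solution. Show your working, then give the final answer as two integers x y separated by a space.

11663 756

[15; 2,2,1,14,1,2,2,30] for √238; ℓ=8 ⇒ convergent index 7
k=0  a_k=15  p_k/q_k = 15/1
…
k=5  a_k=1  p_k/q_k = 1697/110
k=6  a_k=2  p_k/q_k = 4983/323
k=7  a_k=2  p_k/q_k = 11663/756
(x₁, y₁) = (11663, 756);  11663² − 238·756² = 1 ✓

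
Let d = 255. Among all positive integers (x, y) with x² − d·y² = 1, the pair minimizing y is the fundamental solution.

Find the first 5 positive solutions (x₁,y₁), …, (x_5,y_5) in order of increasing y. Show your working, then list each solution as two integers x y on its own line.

√255 → a₀=15, period (1,30); ℓ=2 even so k=1
step 0: (15, 1)  from 15·(1,0) + (0,1)
step 1: (16, 1)  from 1·(15,1) + (1,0)
fundamental: x₁=16, y₁=1  (since 256 − 255·1 = 1)
k=2:  x_2 = 16·16+255·1·1 = 511,  y_2 = 16·1+1·16 = 32
k=3:  x_3 = 16·511+255·1·32 = 16336,  y_3 = 16·32+1·511 = 1023
k=4:  x_4 = 16·16336+255·1·1023 = 522241,  y_4 = 16·1023+1·16336 = 32704
k=5:  x_5 = 16·522241+255·1·32704 = 16695376,  y_5 = 16·32704+1·522241 = 1045505

16 1
511 32
16336 1023
522241 32704
16695376 1045505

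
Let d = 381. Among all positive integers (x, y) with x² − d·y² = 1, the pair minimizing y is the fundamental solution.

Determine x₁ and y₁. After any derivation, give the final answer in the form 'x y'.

1015 52

[19; 1,1,12,1,1,38] for √381; ℓ=6 ⇒ convergent index 5
a_0=19:  p_0=19·1+0=19,  q_0=19·0+1=1
…
a_3=12:  p_3=12·39+20=488,  q_3=12·2+1=25
a_4=1:  p_4=1·488+39=527,  q_4=1·25+2=27
a_5=1:  p_5=1·527+488=1015,  q_5=1·27+25=52
fundamental: x₁=1015, y₁=52  (since 1030225 − 381·2704 = 1)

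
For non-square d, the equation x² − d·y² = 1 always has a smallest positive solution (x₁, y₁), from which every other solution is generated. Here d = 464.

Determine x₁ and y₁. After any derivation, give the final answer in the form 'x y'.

9801 455

[21; 1,1,5,1,1,1,5,1,1,42] for √464; ℓ=10 ⇒ convergent index 9
k=0  a_k=21  p_k/q_k = 21/1
…
k=2  a_k=1  p_k/q_k = 43/2
k=3  a_k=5  p_k/q_k = 237/11
…
k=6  a_k=1  p_k/q_k = 797/37
…
k=8  a_k=1  p_k/q_k = 5299/246
k=9  a_k=1  p_k/q_k = 9801/455
(x₁, y₁) = (9801, 455);  9801² − 464·455² = 1 ✓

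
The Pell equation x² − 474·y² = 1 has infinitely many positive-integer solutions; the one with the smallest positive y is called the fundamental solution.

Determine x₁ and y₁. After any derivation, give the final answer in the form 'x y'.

d=474: √d = [21; 1,3,2,1,1,…,3,1,42] (ℓ=14, even), read p_13/q_13
step 0: (21, 1)  from 21·(1,0) + (0,1)
step 1: (22, 1)  from 1·(21,1) + (1,0)
step 2: (87, 4)  from 3·(22,1) + (21,1)
step 3: (196, 9)  from 2·(87,4) + (22,1)
step 4: (283, 13)  from 1·(196,9) + (87,4)
step 5: (479, 22)  from 1·(283,13) + (196,9)
step 6: (762, 35)  from 1·(479,22) + (283,13)
step 7: (5051, 232)  from 6·(762,35) + (479,22)
…
step 12: (149331, 6859)  from 3·(44218,2031) + (16677,766)
step 13: (193549, 8890)  from 1·(149331,6859) + (44218,2031)
fundamental: x₁=193549, y₁=8890  (since 37461215401 − 474·79032100 = 1)

193549 8890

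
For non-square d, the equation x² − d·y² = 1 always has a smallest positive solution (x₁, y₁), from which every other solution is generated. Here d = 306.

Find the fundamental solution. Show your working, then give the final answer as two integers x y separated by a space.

35 2

[17; 2,34] for √306; ℓ=2 ⇒ convergent index 1
i=0: a=17 ⇒ p=17, q=1
i=1: a=2 ⇒ p=35, q=2
→ (35, 2).  Check: 35²=1225, 306·2²=1224, difference 1.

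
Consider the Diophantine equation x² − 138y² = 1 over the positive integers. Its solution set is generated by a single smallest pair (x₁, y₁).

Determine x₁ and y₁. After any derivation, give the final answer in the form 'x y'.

47 4

d=138: √d = [11; 1,2,1,22] (ℓ=4, even), read p_3/q_3
a_0=11:  p_0=11·1+0=11,  q_0=11·0+1=1
…
a_2=2:  p_2=2·12+11=35,  q_2=2·1+1=3
a_3=1:  p_3=1·35+12=47,  q_3=1·3+1=4
(x₁, y₁) = (47, 4);  47² − 138·4² = 1 ✓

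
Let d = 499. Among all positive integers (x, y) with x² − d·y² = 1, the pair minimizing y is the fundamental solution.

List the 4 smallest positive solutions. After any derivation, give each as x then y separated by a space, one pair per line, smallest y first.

4490 201
40320199 1804980
362075382530 16208720199
3251436894799201 145554305582040

d=499: √d = [22; 2,1,21,1,2,44] (ℓ=6, even), read p_5/q_5
a_0=22:  p_0=22·1+0=22,  q_0=22·0+1=1
a_1=2:  p_1=2·22+1=45,  q_1=2·1+0=2
…
a_3=21:  p_3=21·67+45=1452,  q_3=21·3+2=65
a_4=1:  p_4=1·1452+67=1519,  q_4=1·65+3=68
a_5=2:  p_5=2·1519+1452=4490,  q_5=2·68+65=201
(x₁, y₁) = (4490, 201);  4490² − 499·201² = 1 ✓
(x_2, y_2) = (4490·4490 + 499·201·201, 4490·201 + 201·4490) = (40320199, 1804980)
(x_3, y_3) = (4490·40320199 + 499·201·1804980, 4490·1804980 + 201·40320199) = (362075382530, 16208720199)
(x_4, y_4) = (4490·362075382530 + 499·201·16208720199, 4490·16208720199 + 201·362075382530) = (3251436894799201, 145554305582040)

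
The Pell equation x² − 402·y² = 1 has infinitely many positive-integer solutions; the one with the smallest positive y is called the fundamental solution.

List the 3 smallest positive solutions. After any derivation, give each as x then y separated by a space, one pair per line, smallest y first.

d=402: √d = [20; 20,40] (ℓ=2, even), read p_1/q_1
a_0=20:  p_0=20·1+0=20,  q_0=20·0+1=1
a_1=20:  p_1=20·20+1=401,  q_1=20·1+0=20
→ (401, 20).  Check: 401²=160801, 402·20²=160800, difference 1.
(x_2, y_2) = (401·401 + 402·20·20, 401·20 + 20·401) = (321601, 16040)
(x_3, y_3) = (401·321601 + 402·20·16040, 401·16040 + 20·321601) = (257923601, 12864060)

401 20
321601 16040
257923601 12864060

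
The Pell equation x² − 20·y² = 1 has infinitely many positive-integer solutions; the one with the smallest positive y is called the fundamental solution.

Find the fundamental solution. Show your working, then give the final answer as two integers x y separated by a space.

9 2

√20 → a₀=4, period (2,8); ℓ=2 even so k=1
a_0=4:  p_0=4·1+0=4,  q_0=4·0+1=1
a_1=2:  p_1=2·4+1=9,  q_1=2·1+0=2
(x₁, y₁) = (9, 2);  9² − 20·2² = 1 ✓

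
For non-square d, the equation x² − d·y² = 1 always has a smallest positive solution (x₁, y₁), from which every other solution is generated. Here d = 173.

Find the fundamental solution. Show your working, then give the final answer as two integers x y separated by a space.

2499849 190060

d=173: √d = [13; 6,1,1,6,26] (ℓ=5, odd), read p_9/q_9
a_0=13:  p_0=13·1+0=13,  q_0=13·0+1=1
a_1=6:  p_1=6·13+1=79,  q_1=6·1+0=6
a_2=1:  p_2=1·79+13=92,  q_2=1·6+1=7
a_3=1:  p_3=1·92+79=171,  q_3=1·7+6=13
a_4=6:  p_4=6·171+92=1118,  q_4=6·13+7=85
a_5=26:  p_5=26·1118+171=29239,  q_5=26·85+13=2223
…
a_7=1:  p_7=1·176552+29239=205791,  q_7=1·13423+2223=15646
a_8=1:  p_8=1·205791+176552=382343,  q_8=1·15646+13423=29069
a_9=6:  p_9=6·382343+205791=2499849,  q_9=6·29069+15646=190060
(x₁, y₁) = (2499849, 190060);  2499849² − 173·190060² = 1 ✓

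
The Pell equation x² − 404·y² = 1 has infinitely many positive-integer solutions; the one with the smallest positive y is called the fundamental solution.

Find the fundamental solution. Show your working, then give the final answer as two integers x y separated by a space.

201 10

√404 → a₀=20, period (10,40); ℓ=2 even so k=1
step 0: (20, 1)  from 20·(1,0) + (0,1)
step 1: (201, 10)  from 10·(20,1) + (1,0)
fundamental: x₁=201, y₁=10  (since 40401 − 404·100 = 1)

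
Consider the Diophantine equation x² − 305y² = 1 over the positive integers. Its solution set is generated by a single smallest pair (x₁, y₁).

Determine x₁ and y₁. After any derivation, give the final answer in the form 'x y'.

√305 → a₀=17, period (2,6,2,34); ℓ=4 even so k=3
a_0=17:  p_0=17·1+0=17,  q_0=17·0+1=1
a_1=2:  p_1=2·17+1=35,  q_1=2·1+0=2
a_2=6:  p_2=6·35+17=227,  q_2=6·2+1=13
a_3=2:  p_3=2·227+35=489,  q_3=2·13+2=28
fundamental: x₁=489, y₁=28  (since 239121 − 305·784 = 1)

489 28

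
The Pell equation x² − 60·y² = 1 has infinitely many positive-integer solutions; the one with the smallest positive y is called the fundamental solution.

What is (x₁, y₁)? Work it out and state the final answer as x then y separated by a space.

31 4

√60 = [7; 1,2,1,14, …], period ℓ=4 (even) → k=3
step 0: (7, 1)  from 7·(1,0) + (0,1)
…
step 2: (23, 3)  from 2·(8,1) + (7,1)
step 3: (31, 4)  from 1·(23,3) + (8,1)
(x₁, y₁) = (31, 4);  31² − 60·4² = 1 ✓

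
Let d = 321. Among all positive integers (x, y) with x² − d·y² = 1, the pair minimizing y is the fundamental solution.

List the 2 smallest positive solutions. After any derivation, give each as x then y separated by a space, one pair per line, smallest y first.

215 12
92449 5160

√321 = [17; 1,10,1,34, …], period ℓ=4 (even) → k=3
k=0  a_k=17  p_k/q_k = 17/1
k=1  a_k=1  p_k/q_k = 18/1
k=2  a_k=10  p_k/q_k = 197/11
k=3  a_k=1  p_k/q_k = 215/12
fundamental: x₁=215, y₁=12  (since 46225 − 321·144 = 1)
(215+12√321)^2 = 92449 + 5160√321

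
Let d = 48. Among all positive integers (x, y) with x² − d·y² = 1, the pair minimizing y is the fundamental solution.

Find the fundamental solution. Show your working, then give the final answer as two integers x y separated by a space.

d=48: √d = [6; 1,12] (ℓ=2, even), read p_1/q_1
i=0: a=6 ⇒ p=6, q=1
i=1: a=1 ⇒ p=7, q=1
fundamental: x₁=7, y₁=1  (since 49 − 48·1 = 1)

7 1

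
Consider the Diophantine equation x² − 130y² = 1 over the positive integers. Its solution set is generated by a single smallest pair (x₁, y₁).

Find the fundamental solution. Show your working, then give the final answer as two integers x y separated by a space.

√130 = [11; 2,2,22, …], period ℓ=3 (odd) → k=5
k=0  a_k=11  p_k/q_k = 11/1
…
k=3  a_k=22  p_k/q_k = 1277/112
k=4  a_k=2  p_k/q_k = 2611/229
k=5  a_k=2  p_k/q_k = 6499/570
fundamental: x₁=6499, y₁=570  (since 42237001 − 130·324900 = 1)

6499 570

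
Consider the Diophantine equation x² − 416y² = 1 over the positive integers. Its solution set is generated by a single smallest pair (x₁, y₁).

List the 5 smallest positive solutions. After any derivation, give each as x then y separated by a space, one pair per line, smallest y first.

5201 255
54100801 2652510
562756526801 27591408765
5853793337683201 287005831321020
60891157735824130001 2985434629809841275

√416 = [20; 2,1,1,9,1,1,2,40, …], period ℓ=8 (even) → k=7
a_0=20:  p_0=20·1+0=20,  q_0=20·0+1=1
a_1=2:  p_1=2·20+1=41,  q_1=2·1+0=2
a_2=1:  p_2=1·41+20=61,  q_2=1·2+1=3
a_3=1:  p_3=1·61+41=102,  q_3=1·3+2=5
a_4=9:  p_4=9·102+61=979,  q_4=9·5+3=48
a_5=1:  p_5=1·979+102=1081,  q_5=1·48+5=53
a_6=1:  p_6=1·1081+979=2060,  q_6=1·53+48=101
a_7=2:  p_7=2·2060+1081=5201,  q_7=2·101+53=255
(x₁, y₁) = (5201, 255);  5201² − 416·255² = 1 ✓
(x_2, y_2) = (5201·5201 + 416·255·255, 5201·255 + 255·5201) = (54100801, 2652510)
(x_3, y_3) = (5201·54100801 + 416·255·2652510, 5201·2652510 + 255·54100801) = (562756526801, 27591408765)
(x_4, y_4) = (5201·562756526801 + 416·255·27591408765, 5201·27591408765 + 255·562756526801) = (5853793337683201, 287005831321020)
(x_5, y_5) = (5201·5853793337683201 + 416·255·287005831321020, 5201·287005831321020 + 255·5853793337683201) = (60891157735824130001, 2985434629809841275)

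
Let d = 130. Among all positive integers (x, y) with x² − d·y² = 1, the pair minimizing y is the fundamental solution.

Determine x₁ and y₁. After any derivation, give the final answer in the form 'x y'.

6499 570

[11; 2,2,22] for √130; ℓ=3 ⇒ convergent index 5
a_0=11:  p_0=11·1+0=11,  q_0=11·0+1=1
a_1=2:  p_1=2·11+1=23,  q_1=2·1+0=2
a_2=2:  p_2=2·23+11=57,  q_2=2·2+1=5
a_3=22:  p_3=22·57+23=1277,  q_3=22·5+2=112
a_4=2:  p_4=2·1277+57=2611,  q_4=2·112+5=229
a_5=2:  p_5=2·2611+1277=6499,  q_5=2·229+112=570
fundamental: x₁=6499, y₁=570  (since 42237001 − 130·324900 = 1)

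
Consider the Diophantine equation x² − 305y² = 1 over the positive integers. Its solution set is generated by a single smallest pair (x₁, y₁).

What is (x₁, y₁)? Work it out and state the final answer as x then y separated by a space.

489 28

√305 → a₀=17, period (2,6,2,34); ℓ=4 even so k=3
k=0  a_k=17  p_k/q_k = 17/1
…
k=2  a_k=6  p_k/q_k = 227/13
k=3  a_k=2  p_k/q_k = 489/28
fundamental: x₁=489, y₁=28  (since 239121 − 305·784 = 1)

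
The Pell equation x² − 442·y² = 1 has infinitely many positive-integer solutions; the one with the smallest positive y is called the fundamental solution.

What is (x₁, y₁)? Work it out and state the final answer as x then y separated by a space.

883 42

√442 = [21; 42, …], period ℓ=1 (odd) → k=1
k=0  a_k=21  p_k/q_k = 21/1
k=1  a_k=42  p_k/q_k = 883/42
fundamental: x₁=883, y₁=42  (since 779689 − 442·1764 = 1)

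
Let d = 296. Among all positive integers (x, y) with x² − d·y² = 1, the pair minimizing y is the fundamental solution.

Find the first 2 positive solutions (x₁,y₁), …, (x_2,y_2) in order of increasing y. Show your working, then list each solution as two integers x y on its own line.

√296 → a₀=17, period (4,1,7,1,4,34); ℓ=6 even so k=5
step 0: (17, 1)  from 17·(1,0) + (0,1)
…
step 4: (757, 44)  from 1·(671,39) + (86,5)
step 5: (3699, 215)  from 4·(757,44) + (671,39)
fundamental: x₁=3699, y₁=215  (since 13682601 − 296·46225 = 1)
(3699+215√296)^2 = 27365201 + 1590570√296

3699 215
27365201 1590570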